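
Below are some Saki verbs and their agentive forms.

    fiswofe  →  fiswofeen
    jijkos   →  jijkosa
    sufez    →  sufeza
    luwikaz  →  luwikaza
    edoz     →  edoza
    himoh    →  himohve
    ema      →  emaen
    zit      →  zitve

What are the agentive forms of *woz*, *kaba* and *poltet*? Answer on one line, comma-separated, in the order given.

woza, kabaen, poltetve

The pattern is sibilance of the final sound: -a when the stem ends in a sibilant (*jijkos*, *sufez*, *luwikaz*, *edoz*); -ve when the stem ends in a non-sibilant consonant (*himoh*, *zit*); -en when the stem ends in a vowel (*fiswofe*, *ema*).
Since the final sound of *woz* is /z/ (a sibilant), it takes -a, giving *woza*.
The final sound of *kaba* is /a/, which is a vowel, so the suffix is -en, giving *kabaen*.
*poltet* — final sound /t/ (a non-sibilant consonant) → -ve → *poltetve*.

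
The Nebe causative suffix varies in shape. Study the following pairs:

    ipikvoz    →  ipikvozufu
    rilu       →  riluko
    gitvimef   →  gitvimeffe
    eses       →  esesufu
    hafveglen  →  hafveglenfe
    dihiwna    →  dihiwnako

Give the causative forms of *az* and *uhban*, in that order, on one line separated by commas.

The alternation tracks the final sound of the stem — -ufu when the stem ends in a sibilant (*ipikvoz*, *eses*); -fe when the stem ends in a non-sibilant consonant (*gitvimef*, *hafveglen*); -ko when the stem ends in a vowel (*rilu*, *dihiwna*).
*az* — final sound /z/ (a sibilant) → -ufu → *azufu*.
The final sound of *uhban* is /n/, which is a non-sibilant consonant, so the suffix is -fe, giving *uhbanfe*.

azufu, uhbanfe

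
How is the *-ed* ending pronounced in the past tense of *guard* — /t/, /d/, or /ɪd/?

The stem *guard* ends in /t/ or /d/.
The -ed suffix is realized as /ɪd/ after /t, d/; as /t/ after other voiceless consonants; and as /d/ after other voiced sounds.
So -ed on *guard* is pronounced /ɪd/.

/ɪd/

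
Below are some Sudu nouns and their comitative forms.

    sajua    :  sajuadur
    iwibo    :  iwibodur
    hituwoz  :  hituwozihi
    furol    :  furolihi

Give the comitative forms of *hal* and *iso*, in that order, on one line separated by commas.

The alternation tracks the final sound of the stem — -ihi when the stem ends in a consonant (*hituwoz*, *furol*); -dur when the stem ends in a vowel (*sajua*, *iwibo*).
The final sound of *hal* is /l/, which is a consonant, so the suffix is -ihi, giving *halihi*.
Since the final sound of *iso* is /o/ (a vowel), it takes -dur, giving *isodur*.

halihi, isodur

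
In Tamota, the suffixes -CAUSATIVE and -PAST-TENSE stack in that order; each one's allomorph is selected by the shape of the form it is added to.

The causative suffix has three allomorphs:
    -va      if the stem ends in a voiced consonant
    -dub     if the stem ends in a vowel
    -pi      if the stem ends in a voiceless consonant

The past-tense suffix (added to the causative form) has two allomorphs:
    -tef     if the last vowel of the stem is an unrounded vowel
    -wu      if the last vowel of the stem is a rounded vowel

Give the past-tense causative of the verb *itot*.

*itot* — final sound /t/ (a voiceless consonant) → -pi → *itotpi*.
The causative form *itotpi* — last vowel /i/ (an unrounded vowel) → -tef → *itotpitef*.

itotpitef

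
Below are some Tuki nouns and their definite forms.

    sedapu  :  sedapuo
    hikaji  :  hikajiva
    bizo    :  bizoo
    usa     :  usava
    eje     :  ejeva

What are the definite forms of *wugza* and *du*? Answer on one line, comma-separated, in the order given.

wugzava, duo

Looking at the last vowel of each stem: -o when the last vowel of the stem is a rounded vowel (*sedapu*, *bizo*); -va when the last vowel of the stem is an unrounded vowel (*hikaji*, *usa*, *eje*).
*wugza* — last vowel /a/ (an unrounded vowel) → -va → *wugzava*.
Since the last vowel of *du* is /u/ (a rounded vowel), it takes -o, giving *duo*.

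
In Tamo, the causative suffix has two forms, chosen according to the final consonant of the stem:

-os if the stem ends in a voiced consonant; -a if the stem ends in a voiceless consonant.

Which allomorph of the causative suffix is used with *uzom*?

*uzom* — final consonant /m/ (voiced) → -os.

-os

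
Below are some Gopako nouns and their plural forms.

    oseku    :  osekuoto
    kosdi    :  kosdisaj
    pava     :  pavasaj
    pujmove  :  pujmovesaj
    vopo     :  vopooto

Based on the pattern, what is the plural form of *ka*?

The alternation tracks the last vowel of the stem — -oto when the last vowel of the stem is a rounded vowel (*oseku*, *vopo*); -saj when the last vowel of the stem is an unrounded vowel (*kosdi*, *pava*, *pujmove*).
The last vowel of *ka* is /a/, which is an unrounded vowel, so the suffix is -saj, giving *kasaj*.

kasaj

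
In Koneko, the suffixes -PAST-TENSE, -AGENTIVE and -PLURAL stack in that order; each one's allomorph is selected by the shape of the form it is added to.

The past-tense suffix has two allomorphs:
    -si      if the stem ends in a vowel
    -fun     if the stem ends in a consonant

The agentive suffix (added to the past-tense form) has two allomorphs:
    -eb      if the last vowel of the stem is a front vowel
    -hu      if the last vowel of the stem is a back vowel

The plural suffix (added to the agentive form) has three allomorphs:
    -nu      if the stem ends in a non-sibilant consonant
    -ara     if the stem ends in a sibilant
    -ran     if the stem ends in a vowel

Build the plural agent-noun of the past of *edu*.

edusiebnu

The final sound of *edu* is /u/, which is a vowel, so the past-tense suffix is -si, giving *edusi*.
The past-tense form *edusi* — last vowel /i/ (a front vowel) → -eb → *edusieb*.
The agentive form *edusieb*: final sound = /b/, a non-sibilant consonant → -nu → *edusiebnu*.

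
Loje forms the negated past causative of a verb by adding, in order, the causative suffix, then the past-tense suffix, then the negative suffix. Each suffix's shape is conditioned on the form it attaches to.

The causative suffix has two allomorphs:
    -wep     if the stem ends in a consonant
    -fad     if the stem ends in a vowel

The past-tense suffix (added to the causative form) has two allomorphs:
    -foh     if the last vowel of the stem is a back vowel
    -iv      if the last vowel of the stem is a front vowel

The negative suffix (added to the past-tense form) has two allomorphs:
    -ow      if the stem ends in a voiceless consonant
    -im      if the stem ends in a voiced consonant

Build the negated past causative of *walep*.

*walep* — final sound /p/ (a consonant) → -wep → *walepwep*.
The last vowel of the causative form *walepwep* is /e/, which is a front vowel, so the past-tense suffix is -iv, giving *walepwepiv*.
The past-tense form *walepwepiv*: final consonant = /v/, voiced → -im → *walepwepivim*.

walepwepivim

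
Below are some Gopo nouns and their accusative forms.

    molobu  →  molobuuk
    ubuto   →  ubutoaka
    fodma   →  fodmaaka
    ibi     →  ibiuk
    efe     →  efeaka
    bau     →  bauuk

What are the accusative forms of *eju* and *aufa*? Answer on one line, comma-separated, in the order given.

ejuuk, aufaaka

The pattern is height harmony: -uk when the last vowel of the stem is a high vowel (*molobu*, *ibi*, *bau*); -aka when the last vowel of the stem is a non-high vowel (*ubuto*, *fodma*, *efe*).
The last vowel of *eju* is /u/, which is a high vowel, so the suffix is -uk, giving *ejuuk*.
The last vowel of *aufa* is /a/, which is a non-high vowel, so the suffix is -aka, giving *aufaaka*.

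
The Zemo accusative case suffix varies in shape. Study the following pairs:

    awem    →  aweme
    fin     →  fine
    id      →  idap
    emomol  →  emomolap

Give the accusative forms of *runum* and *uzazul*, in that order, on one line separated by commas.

The suffix is conditioned by the final consonant: -e when the stem ends in a nasal (*awem*, *fin*); -ap when the stem ends in a non-nasal consonant (*id*, *emomol*).
Since the final consonant of *runum* is /m/ (a nasal), it takes -e, giving *runume*.
Since the final consonant of *uzazul* is /l/ (non-nasal), it takes -ap, giving *uzazulap*.

runume, uzazulap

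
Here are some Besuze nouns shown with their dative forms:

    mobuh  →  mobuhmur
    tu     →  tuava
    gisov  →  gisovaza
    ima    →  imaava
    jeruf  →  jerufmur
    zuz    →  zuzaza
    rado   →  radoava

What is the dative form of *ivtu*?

The pattern is voicing of the final sound: -mur when the stem ends in a voiceless consonant (*mobuh*, *jeruf*); -aza when the stem ends in a voiced consonant (*gisov*, *zuz*); -ava when the stem ends in a vowel (*tu*, *ima*, *rado*).
*ivtu* — final sound /u/ (a vowel) → -ava → *ivtuava*.

ivtuava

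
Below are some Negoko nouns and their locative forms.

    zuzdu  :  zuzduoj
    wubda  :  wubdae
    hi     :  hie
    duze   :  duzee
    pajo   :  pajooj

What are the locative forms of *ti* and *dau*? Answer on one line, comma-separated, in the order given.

tie, dauoj

Looking at the last vowel of each stem: -oj when the last vowel of the stem is a rounded vowel (*zuzdu*, *pajo*); -e when the last vowel of the stem is an unrounded vowel (*wubda*, *hi*, *duze*).
The last vowel of *ti* is /i/, which is an unrounded vowel, so the suffix is -e, giving *tie*.
The last vowel of *dau* is /u/, which is a rounded vowel, so the suffix is -oj, giving *dauoj*.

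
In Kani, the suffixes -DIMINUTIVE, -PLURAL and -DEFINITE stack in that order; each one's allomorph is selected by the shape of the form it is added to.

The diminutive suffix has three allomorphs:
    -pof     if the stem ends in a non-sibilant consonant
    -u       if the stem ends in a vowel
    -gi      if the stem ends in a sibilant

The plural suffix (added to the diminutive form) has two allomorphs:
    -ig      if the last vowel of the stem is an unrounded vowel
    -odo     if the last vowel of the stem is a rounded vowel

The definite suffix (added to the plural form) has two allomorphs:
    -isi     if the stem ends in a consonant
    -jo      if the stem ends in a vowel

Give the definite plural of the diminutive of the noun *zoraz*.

zorazgiigisi

*zoraz*: final sound = /z/, a sibilant → -gi → *zorazgi*.
The diminutive form *zorazgi*: last vowel = /i/, an unrounded vowel → -ig → *zorazgiig*.
The plural form *zorazgiig* — final sound /g/ (a consonant) → -isi → *zorazgiigisi*.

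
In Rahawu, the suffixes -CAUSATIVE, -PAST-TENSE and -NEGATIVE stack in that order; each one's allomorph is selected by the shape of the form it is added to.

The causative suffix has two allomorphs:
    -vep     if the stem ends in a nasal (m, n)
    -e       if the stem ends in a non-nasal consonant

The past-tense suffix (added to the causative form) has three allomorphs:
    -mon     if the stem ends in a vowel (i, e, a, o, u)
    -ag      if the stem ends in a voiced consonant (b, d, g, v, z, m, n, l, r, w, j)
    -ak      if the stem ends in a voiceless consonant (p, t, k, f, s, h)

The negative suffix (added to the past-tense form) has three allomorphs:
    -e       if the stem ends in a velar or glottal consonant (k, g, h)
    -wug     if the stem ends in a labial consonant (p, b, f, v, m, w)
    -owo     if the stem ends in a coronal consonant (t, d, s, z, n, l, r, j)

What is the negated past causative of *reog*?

reogemonowo

The final consonant of *reog* is /g/, which is non-nasal, so the causative suffix is -e, giving *reoge*.
Since the final sound of the causative form *reoge* is /e/ (a vowel), it takes -mon, giving *reogemon*.
The past-tense form *reogemon*: final consonant = /n/, coronal → -owo → *reogemonowo*.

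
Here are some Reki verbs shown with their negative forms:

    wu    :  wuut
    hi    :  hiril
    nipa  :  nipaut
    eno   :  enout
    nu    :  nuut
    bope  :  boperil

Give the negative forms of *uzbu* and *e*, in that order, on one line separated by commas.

The pattern is front/back vowel harmony: -ril when the last vowel of the stem is a front vowel (*hi*, *bope*); -ut when the last vowel of the stem is a back vowel (*wu*, *nipa*, *eno*, *nu*).
The last vowel of *uzbu* is /u/, which is a back vowel, so the suffix is -ut, giving *uzbuut*.
The last vowel of *e* is /e/, which is a front vowel, so the suffix is -ril, giving *eril*.

uzbuut, eril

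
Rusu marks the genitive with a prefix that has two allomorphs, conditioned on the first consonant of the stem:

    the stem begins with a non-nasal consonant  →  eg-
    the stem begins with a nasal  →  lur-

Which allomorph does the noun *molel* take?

Since the first consonant of *molel* is /m/ (a nasal), it takes lur-.

lur-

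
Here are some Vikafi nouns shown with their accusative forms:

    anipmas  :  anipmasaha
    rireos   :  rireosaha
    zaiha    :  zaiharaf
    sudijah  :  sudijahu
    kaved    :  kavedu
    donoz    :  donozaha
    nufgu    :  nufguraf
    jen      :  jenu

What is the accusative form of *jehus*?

jehusaha

Looking at the final sound of each stem: -aha when the stem ends in a sibilant (*anipmas*, *rireos*, *donoz*); -u when the stem ends in a non-sibilant consonant (*sudijah*, *kaved*, *jen*); -raf when the stem ends in a vowel (*zaiha*, *nufgu*).
*jehus*: final sound = /s/, a sibilant → -aha → *jehusaha*.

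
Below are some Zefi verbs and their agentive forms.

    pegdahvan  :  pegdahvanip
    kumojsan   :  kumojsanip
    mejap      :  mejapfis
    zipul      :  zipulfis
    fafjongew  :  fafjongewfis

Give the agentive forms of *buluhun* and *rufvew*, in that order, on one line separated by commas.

buluhunip, rufvewfis

The suffix is conditioned by the final consonant: -ip when the stem ends in a nasal (*pegdahvan*, *kumojsan*); -fis when the stem ends in a non-nasal consonant (*mejap*, *zipul*, *fafjongew*).
*buluhun*: final consonant = /n/, a nasal → -ip → *buluhunip*.
*rufvew*: final consonant = /w/, non-nasal → -fis → *rufvewfis*.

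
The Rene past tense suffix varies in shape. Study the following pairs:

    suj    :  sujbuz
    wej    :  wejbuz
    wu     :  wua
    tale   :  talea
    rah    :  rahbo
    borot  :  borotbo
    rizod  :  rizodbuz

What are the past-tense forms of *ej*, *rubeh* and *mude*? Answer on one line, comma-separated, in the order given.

Looking at the final sound of each stem: -bo when the stem ends in a voiceless consonant (*rah*, *borot*); -buz when the stem ends in a voiced consonant (*suj*, *wej*, *rizod*); -a when the stem ends in a vowel (*wu*, *tale*).
Since the final sound of *ej* is /j/ (a voiced consonant), it takes -buz, giving *ejbuz*.
*rubeh* — final sound /h/ (a voiceless consonant) → -bo → *rubehbo*.
*mude* — final sound /e/ (a vowel) → -a → *mudea*.

ejbuz, rubehbo, mudea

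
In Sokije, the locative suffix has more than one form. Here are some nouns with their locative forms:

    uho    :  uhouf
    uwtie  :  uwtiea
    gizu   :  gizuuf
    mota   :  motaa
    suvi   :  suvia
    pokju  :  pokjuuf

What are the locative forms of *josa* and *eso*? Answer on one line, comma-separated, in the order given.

josaa, esouf

Looking at the last vowel of each stem: -uf when the last vowel of the stem is a rounded vowel (*uho*, *gizu*, *pokju*); -a when the last vowel of the stem is an unrounded vowel (*uwtie*, *mota*, *suvi*).
The last vowel of *josa* is /a/, which is an unrounded vowel, so the suffix is -a, giving *josaa*.
*eso*: last vowel = /o/, a rounded vowel → -uf → *esouf*.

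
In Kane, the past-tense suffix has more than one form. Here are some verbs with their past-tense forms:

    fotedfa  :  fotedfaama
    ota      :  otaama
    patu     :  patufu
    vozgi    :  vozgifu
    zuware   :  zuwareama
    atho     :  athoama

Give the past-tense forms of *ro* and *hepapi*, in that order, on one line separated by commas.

The suffix is conditioned by the last vowel: -fu when the last vowel of the stem is a high vowel (*patu*, *vozgi*); -ama when the last vowel of the stem is a non-high vowel (*fotedfa*, *ota*, *zuware*, *atho*).
The last vowel of *ro* is /o/, which is a non-high vowel, so the suffix is -ama, giving *roama*.
The last vowel of *hepapi* is /i/, which is a high vowel, so the suffix is -fu, giving *hepapifu*.

roama, hepapifu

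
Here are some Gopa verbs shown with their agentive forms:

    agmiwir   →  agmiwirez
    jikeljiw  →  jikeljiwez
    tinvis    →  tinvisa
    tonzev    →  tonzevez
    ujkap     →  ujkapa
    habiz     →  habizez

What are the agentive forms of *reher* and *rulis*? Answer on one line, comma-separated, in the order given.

Looking at the final consonant of each stem: -a when the stem ends in a voiceless consonant (*tinvis*, *ujkap*); -ez when the stem ends in a voiced consonant (*agmiwir*, *jikeljiw*, *tonzev*, *habiz*).
*reher* — final consonant /r/ (voiced) → -ez → *reherez*.
Since the final consonant of *rulis* is /s/ (voiceless), it takes -a, giving *rulisa*.

reherez, rulisa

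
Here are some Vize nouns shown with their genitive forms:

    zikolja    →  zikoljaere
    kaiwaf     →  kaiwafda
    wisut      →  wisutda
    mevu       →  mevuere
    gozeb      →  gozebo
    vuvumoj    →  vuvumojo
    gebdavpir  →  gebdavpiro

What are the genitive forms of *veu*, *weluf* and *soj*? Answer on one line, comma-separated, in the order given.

veuere, welufda, sojo

Looking at the final sound of each stem: -da when the stem ends in a voiceless consonant (*kaiwaf*, *wisut*); -o when the stem ends in a voiced consonant (*gozeb*, *vuvumoj*, *gebdavpir*); -ere when the stem ends in a vowel (*zikolja*, *mevu*).
*veu* — final sound /u/ (a vowel) → -ere → *veuere*.
*weluf* — final sound /f/ (a voiceless consonant) → -da → *welufda*.
Since the final sound of *soj* is /j/ (a voiced consonant), it takes -o, giving *sojo*.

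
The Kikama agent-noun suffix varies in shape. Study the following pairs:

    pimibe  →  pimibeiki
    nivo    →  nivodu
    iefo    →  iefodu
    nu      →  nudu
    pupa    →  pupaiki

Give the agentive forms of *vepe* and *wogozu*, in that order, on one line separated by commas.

vepeiki, wogozudu

Looking at the last vowel of each stem: -du when the last vowel of the stem is a rounded vowel (*nivo*, *iefo*, *nu*); -iki when the last vowel of the stem is an unrounded vowel (*pimibe*, *pupa*).
The last vowel of *vepe* is /e/, which is an unrounded vowel, so the suffix is -iki, giving *vepeiki*.
Since the last vowel of *wogozu* is /u/ (a rounded vowel), it takes -du, giving *wogozudu*.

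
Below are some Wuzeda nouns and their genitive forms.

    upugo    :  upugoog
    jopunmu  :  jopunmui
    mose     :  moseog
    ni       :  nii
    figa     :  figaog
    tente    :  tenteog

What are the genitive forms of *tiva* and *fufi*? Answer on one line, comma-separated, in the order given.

tivaog, fufii

The pattern is height harmony: -i when the last vowel of the stem is a high vowel (*jopunmu*, *ni*); -og when the last vowel of the stem is a non-high vowel (*upugo*, *mose*, *figa*, *tente*).
*tiva* — last vowel /a/ (a non-high vowel) → -og → *tivaog*.
The last vowel of *fufi* is /i/, which is a high vowel, so the suffix is -i, giving *fufii*.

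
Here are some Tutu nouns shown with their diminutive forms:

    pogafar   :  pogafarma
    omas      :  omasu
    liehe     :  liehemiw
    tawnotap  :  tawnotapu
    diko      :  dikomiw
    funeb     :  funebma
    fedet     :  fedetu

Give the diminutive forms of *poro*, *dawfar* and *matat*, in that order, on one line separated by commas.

The suffix is conditioned by the final sound: -u when the stem ends in a voiceless consonant (*omas*, *tawnotap*, *fedet*); -ma when the stem ends in a voiced consonant (*pogafar*, *funeb*); -miw when the stem ends in a vowel (*liehe*, *diko*).
*poro* — final sound /o/ (a vowel) → -miw → *poromiw*.
*dawfar* — final sound /r/ (a voiced consonant) → -ma → *dawfarma*.
The final sound of *matat* is /t/, which is a voiceless consonant, so the suffix is -u, giving *matatu*.

poromiw, dawfarma, matatu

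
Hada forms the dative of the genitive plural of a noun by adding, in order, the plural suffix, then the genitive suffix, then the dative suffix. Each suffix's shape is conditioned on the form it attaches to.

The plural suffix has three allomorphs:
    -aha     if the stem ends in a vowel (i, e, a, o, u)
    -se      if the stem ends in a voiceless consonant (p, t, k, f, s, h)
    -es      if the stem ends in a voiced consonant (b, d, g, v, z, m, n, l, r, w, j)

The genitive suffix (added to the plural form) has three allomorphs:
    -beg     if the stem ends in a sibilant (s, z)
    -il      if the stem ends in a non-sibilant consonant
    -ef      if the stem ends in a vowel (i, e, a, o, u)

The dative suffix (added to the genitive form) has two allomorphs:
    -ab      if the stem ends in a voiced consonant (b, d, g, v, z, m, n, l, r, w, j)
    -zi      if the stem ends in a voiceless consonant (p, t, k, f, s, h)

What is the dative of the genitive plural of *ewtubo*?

ewtuboahaefzi

*ewtubo*: final sound = /o/, a vowel → -aha → *ewtuboaha*.
The final sound of the plural form *ewtuboaha* is /a/, which is a vowel, so the genitive suffix is -ef, giving *ewtuboahaef*.
The genitive form *ewtuboahaef*: final consonant = /f/, voiceless → -zi → *ewtuboahaefzi*.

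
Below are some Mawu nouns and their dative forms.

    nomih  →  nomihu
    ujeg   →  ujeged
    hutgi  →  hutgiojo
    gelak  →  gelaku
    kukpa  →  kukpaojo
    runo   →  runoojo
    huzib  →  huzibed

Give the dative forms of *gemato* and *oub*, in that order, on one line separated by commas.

Looking at the final sound of each stem: -u when the stem ends in a voiceless consonant (*nomih*, *gelak*); -ed when the stem ends in a voiced consonant (*ujeg*, *huzib*); -ojo when the stem ends in a vowel (*hutgi*, *kukpa*, *runo*).
The final sound of *gemato* is /o/, which is a vowel, so the suffix is -ojo, giving *gematoojo*.
The final sound of *oub* is /b/, which is a voiced consonant, so the suffix is -ed, giving *oubed*.

gematoojo, oubed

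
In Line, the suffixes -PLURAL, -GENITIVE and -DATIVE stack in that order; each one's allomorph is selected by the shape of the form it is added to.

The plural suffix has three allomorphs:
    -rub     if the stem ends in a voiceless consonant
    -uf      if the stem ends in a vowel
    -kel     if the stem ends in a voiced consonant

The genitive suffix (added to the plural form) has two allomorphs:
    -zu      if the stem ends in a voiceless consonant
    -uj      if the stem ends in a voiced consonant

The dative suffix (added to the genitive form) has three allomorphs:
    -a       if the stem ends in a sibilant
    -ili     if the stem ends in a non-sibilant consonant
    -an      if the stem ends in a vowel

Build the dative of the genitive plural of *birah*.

*birah*: final sound = /h/, a voiceless consonant → -rub → *birahrub*.
The plural form *birahrub* — final consonant /b/ (voiced) → -uj → *birahrubuj*.
The final sound of the genitive form *birahrubuj* is /j/, which is a non-sibilant consonant, so the dative suffix is -ili, giving *birahrubujili*.

birahrubujili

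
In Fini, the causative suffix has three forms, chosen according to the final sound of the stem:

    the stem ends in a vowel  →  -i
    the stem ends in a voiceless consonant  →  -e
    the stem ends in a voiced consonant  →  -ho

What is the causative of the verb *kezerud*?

kezerudho

Since the final sound of *kezerud* is /d/ (a voiced consonant), it takes -ho, giving *kezerudho*.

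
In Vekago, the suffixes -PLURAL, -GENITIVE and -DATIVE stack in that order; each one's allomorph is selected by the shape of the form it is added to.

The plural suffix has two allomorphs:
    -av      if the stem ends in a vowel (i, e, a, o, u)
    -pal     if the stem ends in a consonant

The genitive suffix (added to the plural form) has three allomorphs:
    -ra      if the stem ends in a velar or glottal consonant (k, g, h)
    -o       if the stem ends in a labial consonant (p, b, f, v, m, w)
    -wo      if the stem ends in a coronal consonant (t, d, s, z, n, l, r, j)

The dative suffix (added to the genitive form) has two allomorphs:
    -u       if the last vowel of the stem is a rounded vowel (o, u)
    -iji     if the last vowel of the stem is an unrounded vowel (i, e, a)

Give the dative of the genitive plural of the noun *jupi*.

*jupi*: final sound = /i/, a vowel → -av → *jupiav*.
Since the final consonant of the plural form *jupiav* is /v/ (labial), it takes -o, giving *jupiavo*.
Since the last vowel of the genitive form *jupiavo* is /o/ (a rounded vowel), it takes -u, giving *jupiavou*.

jupiavou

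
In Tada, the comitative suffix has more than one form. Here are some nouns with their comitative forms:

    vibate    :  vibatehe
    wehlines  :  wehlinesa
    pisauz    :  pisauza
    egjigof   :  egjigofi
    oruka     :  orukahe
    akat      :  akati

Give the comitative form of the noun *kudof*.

kudofi

Looking at the final sound of each stem: -a when the stem ends in a sibilant (*wehlines*, *pisauz*); -i when the stem ends in a non-sibilant consonant (*egjigof*, *akat*); -he when the stem ends in a vowel (*vibate*, *oruka*).
Since the final sound of *kudof* is /f/ (a non-sibilant consonant), it takes -i, giving *kudofi*.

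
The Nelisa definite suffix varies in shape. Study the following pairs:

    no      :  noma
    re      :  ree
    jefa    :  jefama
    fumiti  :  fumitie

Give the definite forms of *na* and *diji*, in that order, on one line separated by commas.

The suffix is conditioned by the last vowel: -e when the last vowel of the stem is a front vowel (*re*, *fumiti*); -ma when the last vowel of the stem is a back vowel (*no*, *jefa*).
Since the last vowel of *na* is /a/ (a back vowel), it takes -ma, giving *nama*.
The last vowel of *diji* is /i/, which is a front vowel, so the suffix is -e, giving *dijie*.

nama, dijie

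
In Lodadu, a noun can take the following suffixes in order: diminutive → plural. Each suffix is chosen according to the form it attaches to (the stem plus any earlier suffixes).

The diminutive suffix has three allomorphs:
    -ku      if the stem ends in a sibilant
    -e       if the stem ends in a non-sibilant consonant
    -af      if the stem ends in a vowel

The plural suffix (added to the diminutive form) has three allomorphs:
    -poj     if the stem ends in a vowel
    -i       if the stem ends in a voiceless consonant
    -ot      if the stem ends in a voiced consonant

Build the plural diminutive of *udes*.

Since the final sound of *udes* is /s/ (a sibilant), it takes -ku, giving *udesku*.
The diminutive form *udesku*: final sound = /u/, a vowel → -poj → *udeskupoj*.

udeskupoj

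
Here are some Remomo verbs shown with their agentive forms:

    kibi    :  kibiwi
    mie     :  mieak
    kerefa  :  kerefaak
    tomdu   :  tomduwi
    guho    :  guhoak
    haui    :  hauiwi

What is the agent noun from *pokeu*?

Looking at the last vowel of each stem: -wi when the last vowel of the stem is a high vowel (*kibi*, *tomdu*, *haui*); -ak when the last vowel of the stem is a non-high vowel (*mie*, *kerefa*, *guho*).
The last vowel of *pokeu* is /u/, which is a high vowel, so the suffix is -wi, giving *pokeuwi*.

pokeuwi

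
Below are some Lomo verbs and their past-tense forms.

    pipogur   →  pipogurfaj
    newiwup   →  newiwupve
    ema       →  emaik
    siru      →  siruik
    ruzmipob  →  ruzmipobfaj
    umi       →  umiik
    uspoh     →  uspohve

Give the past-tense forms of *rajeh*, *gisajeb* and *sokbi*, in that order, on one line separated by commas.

The suffix is conditioned by the final sound: -ve when the stem ends in a voiceless consonant (*newiwup*, *uspoh*); -faj when the stem ends in a voiced consonant (*pipogur*, *ruzmipob*); -ik when the stem ends in a vowel (*ema*, *siru*, *umi*).
*rajeh*: final sound = /h/, a voiceless consonant → -ve → *rajehve*.
*gisajeb*: final sound = /b/, a voiced consonant → -faj → *gisajebfaj*.
*sokbi*: final sound = /i/, a vowel → -ik → *sokbiik*.

rajehve, gisajebfaj, sokbiik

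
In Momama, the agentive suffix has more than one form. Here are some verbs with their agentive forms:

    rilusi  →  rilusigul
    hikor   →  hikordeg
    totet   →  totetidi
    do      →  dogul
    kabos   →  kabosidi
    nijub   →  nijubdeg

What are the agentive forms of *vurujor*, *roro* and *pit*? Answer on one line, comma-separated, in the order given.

The pattern is voicing of the final sound: -idi when the stem ends in a voiceless consonant (*totet*, *kabos*); -deg when the stem ends in a voiced consonant (*hikor*, *nijub*); -gul when the stem ends in a vowel (*rilusi*, *do*).
*vurujor* — final sound /r/ (a voiced consonant) → -deg → *vurujordeg*.
Since the final sound of *roro* is /o/ (a vowel), it takes -gul, giving *rorogul*.
Since the final sound of *pit* is /t/ (a voiceless consonant), it takes -idi, giving *pitidi*.

vurujordeg, rorogul, pitidi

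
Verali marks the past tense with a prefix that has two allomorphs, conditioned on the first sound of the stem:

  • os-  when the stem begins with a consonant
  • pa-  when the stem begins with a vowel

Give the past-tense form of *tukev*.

The first sound of *tukev* is /t/, which is a consonant, so the prefix is os-, giving *ostukev*.

ostukev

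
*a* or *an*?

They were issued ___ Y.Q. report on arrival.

a

The indefinite article is chosen by the initial *sound* of the following word, not its spelling.
The initialism *Y.Q.* is read letter by letter; the first letter, Y, is pronounced /waɪ/, which begins with a consonant sound.
So the article is *a*: They were issued a Y.Q. report on arrival.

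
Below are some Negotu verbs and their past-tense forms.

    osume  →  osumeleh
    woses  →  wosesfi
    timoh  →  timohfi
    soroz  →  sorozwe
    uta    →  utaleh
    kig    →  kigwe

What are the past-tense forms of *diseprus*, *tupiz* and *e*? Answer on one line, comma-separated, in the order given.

diseprusfi, tupizwe, eleh

The suffix is conditioned by the final sound: -fi when the stem ends in a voiceless consonant (*woses*, *timoh*); -we when the stem ends in a voiced consonant (*soroz*, *kig*); -leh when the stem ends in a vowel (*osume*, *uta*).
Since the final sound of *diseprus* is /s/ (a voiceless consonant), it takes -fi, giving *diseprusfi*.
*tupiz* — final sound /z/ (a voiced consonant) → -we → *tupizwe*.
*e*: final sound = /e/, a vowel → -leh → *eleh*.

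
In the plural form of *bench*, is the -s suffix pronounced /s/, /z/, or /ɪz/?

/ɪz/

The stem *bench* ends in a sibilant (/s, z, ʃ, ʒ, tʃ, dʒ/).
The plural suffix surfaces as /ɪz/ after sibilants, /s/ after other voiceless consonants, and /z/ after other voiced sounds.
So the plural -s on *bench* is pronounced /ɪz/.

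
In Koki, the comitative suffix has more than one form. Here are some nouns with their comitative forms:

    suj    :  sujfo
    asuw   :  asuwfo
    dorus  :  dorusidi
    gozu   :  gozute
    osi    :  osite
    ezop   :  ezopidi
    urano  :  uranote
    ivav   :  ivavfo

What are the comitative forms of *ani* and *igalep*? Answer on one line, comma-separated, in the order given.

anite, igalepidi

The pattern is voicing of the final sound: -idi when the stem ends in a voiceless consonant (*dorus*, *ezop*); -fo when the stem ends in a voiced consonant (*suj*, *asuw*, *ivav*); -te when the stem ends in a vowel (*gozu*, *osi*, *urano*).
*ani*: final sound = /i/, a vowel → -te → *anite*.
*igalep*: final sound = /p/, a voiceless consonant → -idi → *igalepidi*.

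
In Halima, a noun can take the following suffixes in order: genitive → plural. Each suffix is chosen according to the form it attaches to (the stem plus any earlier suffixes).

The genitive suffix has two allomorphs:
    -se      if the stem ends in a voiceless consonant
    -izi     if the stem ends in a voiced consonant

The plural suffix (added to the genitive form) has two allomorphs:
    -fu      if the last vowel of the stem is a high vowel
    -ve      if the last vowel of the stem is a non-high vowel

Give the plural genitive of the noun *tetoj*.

tetojizifu

*tetoj*: final consonant = /j/, voiced → -izi → *tetojizi*.
The last vowel of the genitive form *tetojizi* is /i/, which is a high vowel, so the plural suffix is -fu, giving *tetojizifu*.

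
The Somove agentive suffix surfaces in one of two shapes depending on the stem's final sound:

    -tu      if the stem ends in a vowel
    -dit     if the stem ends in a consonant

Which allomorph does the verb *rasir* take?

-dit

The final sound of *rasir* is /r/, which is a consonant, so the suffix is -dit.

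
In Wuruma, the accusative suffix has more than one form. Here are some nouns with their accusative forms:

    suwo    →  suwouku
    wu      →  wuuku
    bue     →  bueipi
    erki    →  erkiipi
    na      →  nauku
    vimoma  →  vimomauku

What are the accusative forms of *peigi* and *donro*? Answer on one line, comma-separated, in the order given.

The pattern is front/back vowel harmony: -ipi when the last vowel of the stem is a front vowel (*bue*, *erki*); -uku when the last vowel of the stem is a back vowel (*suwo*, *wu*, *na*, *vimoma*).
The last vowel of *peigi* is /i/, which is a front vowel, so the suffix is -ipi, giving *peigiipi*.
The last vowel of *donro* is /o/, which is a back vowel, so the suffix is -uku, giving *donrouku*.

peigiipi, donrouku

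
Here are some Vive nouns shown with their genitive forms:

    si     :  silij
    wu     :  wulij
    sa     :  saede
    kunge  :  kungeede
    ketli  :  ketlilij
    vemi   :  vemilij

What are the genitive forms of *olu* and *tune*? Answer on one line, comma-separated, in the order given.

olulij, tuneede

The alternation tracks the last vowel of the stem — -lij when the last vowel of the stem is a high vowel (*si*, *wu*, *ketli*, *vemi*); -ede when the last vowel of the stem is a non-high vowel (*sa*, *kunge*).
*olu* — last vowel /u/ (a high vowel) → -lij → *olulij*.
The last vowel of *tune* is /e/, which is a non-high vowel, so the suffix is -ede, giving *tuneede*.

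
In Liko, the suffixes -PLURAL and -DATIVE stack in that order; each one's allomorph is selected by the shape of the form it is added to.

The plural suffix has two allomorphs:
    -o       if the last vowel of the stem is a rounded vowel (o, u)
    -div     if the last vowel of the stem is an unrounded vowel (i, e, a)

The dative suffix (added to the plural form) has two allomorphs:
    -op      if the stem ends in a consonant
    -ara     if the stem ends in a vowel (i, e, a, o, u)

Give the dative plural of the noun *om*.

omoara

The last vowel of *om* is /o/, which is a rounded vowel, so the plural suffix is -o, giving *omo*.
The final sound of the plural form *omo* is /o/, which is a vowel, so the dative suffix is -ara, giving *omoara*.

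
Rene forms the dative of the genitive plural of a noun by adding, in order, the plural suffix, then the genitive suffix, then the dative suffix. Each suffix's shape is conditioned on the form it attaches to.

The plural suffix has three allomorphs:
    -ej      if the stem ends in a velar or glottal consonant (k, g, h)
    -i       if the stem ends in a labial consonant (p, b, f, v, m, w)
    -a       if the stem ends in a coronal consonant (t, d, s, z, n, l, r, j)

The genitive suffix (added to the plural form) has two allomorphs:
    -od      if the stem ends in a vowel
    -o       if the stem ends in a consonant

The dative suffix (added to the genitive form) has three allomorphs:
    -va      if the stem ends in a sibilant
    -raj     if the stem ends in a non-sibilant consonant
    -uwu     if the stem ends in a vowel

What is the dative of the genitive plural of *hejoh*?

hejohejouwu

*hejoh* — final consonant /h/ (velar/glottal) → -ej → *hejohej*.
The plural form *hejohej*: final sound = /j/, a consonant → -o → *hejohejo*.
Since the final sound of the genitive form *hejohejo* is /o/ (a vowel), it takes -uwu, giving *hejohejouwu*.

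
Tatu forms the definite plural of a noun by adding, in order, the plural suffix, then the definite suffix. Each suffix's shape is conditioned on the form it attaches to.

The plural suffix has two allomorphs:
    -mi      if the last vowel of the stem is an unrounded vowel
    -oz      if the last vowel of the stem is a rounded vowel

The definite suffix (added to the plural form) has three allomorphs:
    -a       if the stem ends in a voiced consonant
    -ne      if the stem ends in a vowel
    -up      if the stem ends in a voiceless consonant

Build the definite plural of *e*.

emine

*e*: last vowel = /e/, an unrounded vowel → -mi → *emi*.
The plural form *emi*: final sound = /i/, a vowel → -ne → *emine*.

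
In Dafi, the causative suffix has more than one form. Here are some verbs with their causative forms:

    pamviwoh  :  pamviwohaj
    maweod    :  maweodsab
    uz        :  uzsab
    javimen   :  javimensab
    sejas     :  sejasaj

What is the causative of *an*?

ansab

The alternation tracks the final consonant of the stem — -aj when the stem ends in a voiceless consonant (*pamviwoh*, *sejas*); -sab when the stem ends in a voiced consonant (*maweod*, *uz*, *javimen*).
Since the final consonant of *an* is /n/ (voiced), it takes -sab, giving *ansab*.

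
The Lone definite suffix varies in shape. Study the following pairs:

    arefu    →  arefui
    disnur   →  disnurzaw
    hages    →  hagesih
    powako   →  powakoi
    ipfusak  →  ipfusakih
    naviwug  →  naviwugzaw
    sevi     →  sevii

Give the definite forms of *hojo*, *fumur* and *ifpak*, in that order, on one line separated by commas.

hojoi, fumurzaw, ifpakih

The suffix is conditioned by the final sound: -ih when the stem ends in a voiceless consonant (*hages*, *ipfusak*); -zaw when the stem ends in a voiced consonant (*disnur*, *naviwug*); -i when the stem ends in a vowel (*arefu*, *powako*, *sevi*).
*hojo* — final sound /o/ (a vowel) → -i → *hojoi*.
Since the final sound of *fumur* is /r/ (a voiced consonant), it takes -zaw, giving *fumurzaw*.
*ifpak*: final sound = /k/, a voiceless consonant → -ih → *ifpakih*.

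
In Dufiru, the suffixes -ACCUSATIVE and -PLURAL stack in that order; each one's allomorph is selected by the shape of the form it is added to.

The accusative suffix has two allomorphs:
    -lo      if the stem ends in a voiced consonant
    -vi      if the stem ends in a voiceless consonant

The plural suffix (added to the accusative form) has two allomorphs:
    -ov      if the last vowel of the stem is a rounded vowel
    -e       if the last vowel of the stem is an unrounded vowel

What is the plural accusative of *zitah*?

zitahvie

*zitah*: final consonant = /h/, voiceless → -vi → *zitahvi*.
The last vowel of the accusative form *zitahvi* is /i/, which is an unrounded vowel, so the plural suffix is -e, giving *zitahvie*.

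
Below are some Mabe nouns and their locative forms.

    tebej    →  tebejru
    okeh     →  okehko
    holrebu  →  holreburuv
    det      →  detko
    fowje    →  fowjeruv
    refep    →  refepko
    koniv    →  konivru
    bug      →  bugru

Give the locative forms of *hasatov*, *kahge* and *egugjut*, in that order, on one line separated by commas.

hasatovru, kahgeruv, egugjutko

The pattern is voicing of the final sound: -ko when the stem ends in a voiceless consonant (*okeh*, *det*, *refep*); -ru when the stem ends in a voiced consonant (*tebej*, *koniv*, *bug*); -ruv when the stem ends in a vowel (*holrebu*, *fowje*).
Since the final sound of *hasatov* is /v/ (a voiced consonant), it takes -ru, giving *hasatovru*.
The final sound of *kahge* is /e/, which is a vowel, so the suffix is -ruv, giving *kahgeruv*.
The final sound of *egugjut* is /t/, which is a voiceless consonant, so the suffix is -ko, giving *egugjutko*.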